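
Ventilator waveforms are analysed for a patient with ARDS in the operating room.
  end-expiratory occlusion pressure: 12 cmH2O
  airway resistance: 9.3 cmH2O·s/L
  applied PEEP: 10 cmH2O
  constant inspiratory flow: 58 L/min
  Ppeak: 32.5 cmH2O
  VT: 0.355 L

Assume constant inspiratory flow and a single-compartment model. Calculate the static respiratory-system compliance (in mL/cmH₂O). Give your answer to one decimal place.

30.8

Flow: 58 L/min ÷ 60 = 0.9667 L/s.
Total PEEP = 12 cmH2O (set 10 + intrinsic 2); this is the baseline alveolar pressure.
Equation of motion (constant flow): PIP = Vt/C + R·V̇ + PEEP.
Vt/C = PIP − R·V̇ − PEEP = 32.5 − 9.3×0.9667 − 12 = 32.5 − 8.99 − 12 = 11.51 cmH2O.
C = Vt / 11.51 = 355 / 11.51 = 30.843 mL/cmH2O.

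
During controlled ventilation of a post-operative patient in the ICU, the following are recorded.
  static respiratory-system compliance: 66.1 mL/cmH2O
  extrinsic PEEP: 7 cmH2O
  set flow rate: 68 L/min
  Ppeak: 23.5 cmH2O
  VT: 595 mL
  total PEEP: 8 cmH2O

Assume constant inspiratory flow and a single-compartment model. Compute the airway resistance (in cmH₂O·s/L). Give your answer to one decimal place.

Flow: 68 L/min ÷ 60 = 1.1333 L/s.
Total PEEP = 8 cmH2O (set 7 + intrinsic 1); this is the baseline alveolar pressure.
Equation of motion (constant flow): PIP = Vt/C + R·V̇ + PEEP.
R·V̇ = PIP − Vt/C − PEEP = 23.5 − 595/66.1 − 8 = 23.5 − 9.002 − 8 = 6.498 cmH2O.
R = 6.498 / 1.1333 = 5.734 cmH2O·s/L.

5.7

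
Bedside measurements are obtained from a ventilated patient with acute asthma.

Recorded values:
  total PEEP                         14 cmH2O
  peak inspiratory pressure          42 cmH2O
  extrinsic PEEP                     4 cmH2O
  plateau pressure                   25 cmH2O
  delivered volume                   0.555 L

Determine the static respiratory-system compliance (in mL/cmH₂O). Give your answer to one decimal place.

50.5

End-expiratory occlusion gives total PEEP = 14 cmH2O (intrinsic PEEP = 14 − 4 = 10). Use total PEEP for the elastic gradient.
Cstat = Vt / (Pplat − PEEPtotal) = 555 / (25 − 14) = 555 / 11.0 = 50.455 mL/cmH2O.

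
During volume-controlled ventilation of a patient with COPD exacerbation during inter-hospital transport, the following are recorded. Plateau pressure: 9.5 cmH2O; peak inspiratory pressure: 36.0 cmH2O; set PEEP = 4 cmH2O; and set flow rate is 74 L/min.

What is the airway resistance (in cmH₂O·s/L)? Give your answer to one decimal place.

Flow: 74 L/min ÷ 60 = 1.2333 L/s.
Raw = (PIP − Pplat) / flow = (36.0 − 9.5) / 1.2333 = 26.5 / 1.2333 = 21.487 cmH2O·s/L.

21.5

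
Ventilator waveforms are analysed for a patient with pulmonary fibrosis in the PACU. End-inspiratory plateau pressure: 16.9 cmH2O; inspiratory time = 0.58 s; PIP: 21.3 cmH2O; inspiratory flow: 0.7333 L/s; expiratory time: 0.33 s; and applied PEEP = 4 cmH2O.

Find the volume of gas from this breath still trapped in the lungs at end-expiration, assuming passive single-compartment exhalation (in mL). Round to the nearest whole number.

Vt = flow × Ti = 0.7333 L/s × 0.58 s × 1000 mL/L = 425.31 mL.
R = (PIP − Pplat)/V̇ = (21.3 − 16.9) / 0.7333 = 4.4/0.7333 = 6.0 cmH2O·s/L.
C = Vt/(Pplat − PEEP) = 425.31 / (16.9 − 4) = 425.31/12.9 = 32.97 mL/cmH2O.
τ = R × C = 6.0 × 0.03297 L/cmH2O = 0.1978 s.
Fraction remaining = e^(−Te/τ) = e^(−0.33/0.1978) = 0.1886.
Trapped volume = 425.31 × 0.1886 = 80.213 mL.

80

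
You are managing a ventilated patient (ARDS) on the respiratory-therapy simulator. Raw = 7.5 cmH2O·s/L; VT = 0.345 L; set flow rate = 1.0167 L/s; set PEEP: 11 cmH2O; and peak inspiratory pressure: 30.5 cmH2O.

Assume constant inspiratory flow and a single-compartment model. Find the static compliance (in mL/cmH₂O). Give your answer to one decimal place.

Equation of motion (constant flow): PIP = Vt/C + R·V̇ + PEEP.
Vt/C = PIP − R·V̇ − PEEP = 30.5 − 7.5×1.0167 − 11 = 30.5 − 7.625 − 11 = 11.875 cmH2O.
C = Vt / 11.875 = 345 / 11.875 = 29.053 mL/cmH2O.

29.1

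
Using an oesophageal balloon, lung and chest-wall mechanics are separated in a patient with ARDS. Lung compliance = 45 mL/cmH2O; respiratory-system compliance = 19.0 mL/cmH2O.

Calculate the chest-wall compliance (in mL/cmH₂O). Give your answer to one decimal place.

32.9

1/Ccw = 1/Crs − 1/CL.
1/Ccw = 1/19.0 − 1/45 = 0.03041.
Ccw = 32.884 mL/cmH2O.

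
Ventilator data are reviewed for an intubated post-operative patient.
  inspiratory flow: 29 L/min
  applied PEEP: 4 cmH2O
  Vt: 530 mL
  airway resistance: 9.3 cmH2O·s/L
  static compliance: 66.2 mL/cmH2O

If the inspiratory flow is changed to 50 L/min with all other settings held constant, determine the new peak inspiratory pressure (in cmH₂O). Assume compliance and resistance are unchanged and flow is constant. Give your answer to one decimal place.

19.8

Flow: 29 L/min ÷ 60 = 0.4833 L/s.
New flow: 50 L/min ÷ 60 = 0.8333 L/s.
PIP = Vt/C + R·V̇ + PEEP (constant-flow equation of motion).
Only the resistive term changes: ΔPIP = R × ΔV̇ = 9.3 × (0.8333 − 0.4833) = 9.3 × 0.35 = 3.255 cmH2O.
Original PIP = 530/66.2 + 9.3×0.4833 + 4 = 16.501 cmH2O; new PIP = 16.501 + (3.255) = 19.756 cmH2O.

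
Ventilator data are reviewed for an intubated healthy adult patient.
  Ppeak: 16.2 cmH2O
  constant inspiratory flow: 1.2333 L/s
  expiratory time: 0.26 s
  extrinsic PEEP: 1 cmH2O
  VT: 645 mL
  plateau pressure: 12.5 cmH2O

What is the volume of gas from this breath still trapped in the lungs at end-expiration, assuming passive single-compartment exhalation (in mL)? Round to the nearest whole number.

R = (PIP − Pplat)/V̇ = (16.2 − 12.5) / 1.2333 = 3.7/1.2333 = 3.0 cmH2O·s/L.
C = Vt/(Pplat − PEEP) = 645.0 / (12.5 − 1) = 645.0/11.5 = 56.087 mL/cmH2O.
τ = R × C = 3.0 × 0.05609 L/cmH2O = 0.1683 s.
Fraction remaining = e^(−Te/τ) = e^(−0.26/0.1683) = 0.2133.
Trapped volume = 645.0 × 0.2133 = 137.58 mL.

138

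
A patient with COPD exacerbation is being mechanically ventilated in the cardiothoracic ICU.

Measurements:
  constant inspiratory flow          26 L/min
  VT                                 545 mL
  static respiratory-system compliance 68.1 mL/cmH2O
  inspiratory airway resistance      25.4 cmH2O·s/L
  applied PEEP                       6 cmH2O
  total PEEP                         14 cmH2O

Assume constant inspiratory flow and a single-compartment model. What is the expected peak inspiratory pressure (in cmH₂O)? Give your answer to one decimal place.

33.0

Flow: 26 L/min ÷ 60 = 0.4333 L/s.
Total PEEP = 14 cmH2O (set 6 + intrinsic 8); this is the baseline alveolar pressure.
Equation of motion (constant flow): PIP = Vt/C + R·V̇ + PEEP.
PIP = 545/68.1 + 25.4×0.4333 + 14 = 8.003 + 11.006 + 14 = 33.009 cmH2O.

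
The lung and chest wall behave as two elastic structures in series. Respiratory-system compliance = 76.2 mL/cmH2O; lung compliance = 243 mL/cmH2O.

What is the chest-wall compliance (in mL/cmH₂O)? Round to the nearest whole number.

1/Ccw = 1/Crs − 1/CL.
1/Ccw = 1/76.2 − 1/243 = 0.009008.
Ccw = 111.01 mL/cmH2O.

111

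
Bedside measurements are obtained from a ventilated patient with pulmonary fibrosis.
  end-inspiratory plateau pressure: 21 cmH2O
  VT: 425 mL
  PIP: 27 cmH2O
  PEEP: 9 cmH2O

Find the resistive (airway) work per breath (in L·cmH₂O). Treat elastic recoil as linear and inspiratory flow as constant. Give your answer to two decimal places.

2.55

With constant inspiratory flow the resistive pressure is constant at PIP − Pplat = 27 − 21 = 6.0 cmH2O, so resistive work = 6.0 × 0.425 = 2.55 L·cmH2O.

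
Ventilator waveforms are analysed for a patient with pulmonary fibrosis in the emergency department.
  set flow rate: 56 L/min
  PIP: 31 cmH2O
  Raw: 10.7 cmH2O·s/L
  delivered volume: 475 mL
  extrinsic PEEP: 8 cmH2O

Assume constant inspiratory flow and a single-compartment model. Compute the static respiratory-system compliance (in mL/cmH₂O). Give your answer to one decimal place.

36.5

Flow: 56 L/min ÷ 60 = 0.9333 L/s.
Equation of motion (constant flow): PIP = Vt/C + R·V̇ + PEEP.
Vt/C = PIP − R·V̇ − PEEP = 31 − 10.7×0.9333 − 8 = 31 − 9.986 − 8 = 13.014 cmH2O.
C = Vt / 13.014 = 475 / 13.014 = 36.499 mL/cmH2O.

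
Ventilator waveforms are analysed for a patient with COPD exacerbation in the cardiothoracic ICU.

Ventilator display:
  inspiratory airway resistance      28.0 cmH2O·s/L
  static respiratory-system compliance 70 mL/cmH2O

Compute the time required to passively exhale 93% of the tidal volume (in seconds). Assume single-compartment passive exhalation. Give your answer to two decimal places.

τ = R × C = 28.0 × 70 mL/cmH2O = 28.0 × 0.070 L/cmH2O = 1.96 s.
Exhaled fraction f = 1 − e^(−t/τ) → t = −τ·ln(1 − f) = −1.96·ln(0.07) = 5.212 s.

5.21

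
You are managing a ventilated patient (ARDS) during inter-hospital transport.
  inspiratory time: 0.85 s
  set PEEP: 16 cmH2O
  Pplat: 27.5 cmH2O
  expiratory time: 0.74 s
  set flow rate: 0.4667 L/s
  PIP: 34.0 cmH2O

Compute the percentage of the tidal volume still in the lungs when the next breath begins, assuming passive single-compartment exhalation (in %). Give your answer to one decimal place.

Vt = flow × Ti = 0.4667 L/s × 0.85 s × 1000 mL/L = 396.7 mL.
R = (PIP − Pplat)/V̇ = (34.0 − 27.5) / 0.4667 = 6.5/0.4667 = 13.928 cmH2O·s/L.
C = Vt/(Pplat − PEEP) = 396.7 / (27.5 − 16) = 396.7/11.5 = 34.496 mL/cmH2O.
τ = R × C = 13.928 × 0.0345 L/cmH2O = 0.4805 s.
Fraction remaining at end-expiration = e^(−Te/τ) = e^(−0.74/0.4805) = 0.2144 → 21.44%.

21.4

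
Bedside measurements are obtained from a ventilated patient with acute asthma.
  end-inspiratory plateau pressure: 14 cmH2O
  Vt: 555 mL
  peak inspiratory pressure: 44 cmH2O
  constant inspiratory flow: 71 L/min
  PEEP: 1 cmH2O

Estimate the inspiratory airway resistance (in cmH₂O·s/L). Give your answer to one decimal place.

Flow: 71 L/min ÷ 60 = 1.1833 L/s.
Raw = (PIP − Pplat) / flow = (44 − 14) / 1.1833 = 30.0 / 1.1833 = 25.353 cmH2O·s/L.

25.4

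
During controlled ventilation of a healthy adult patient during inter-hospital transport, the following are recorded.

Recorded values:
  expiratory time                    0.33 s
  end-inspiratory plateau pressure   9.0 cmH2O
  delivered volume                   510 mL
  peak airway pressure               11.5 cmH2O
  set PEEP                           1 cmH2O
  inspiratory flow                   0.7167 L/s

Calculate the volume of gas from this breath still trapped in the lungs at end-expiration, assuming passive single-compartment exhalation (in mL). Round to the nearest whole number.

116

R = (PIP − Pplat)/V̇ = (11.5 − 9.0) / 0.7167 = 2.5/0.7167 = 3.488 cmH2O·s/L.
C = Vt/(Pplat − PEEP) = 510.0 / (9.0 − 1) = 510.0/8.0 = 63.75 mL/cmH2O.
τ = R × C = 3.488 × 0.06375 L/cmH2O = 0.2224 s.
Fraction remaining = e^(−Te/τ) = e^(−0.33/0.2224) = 0.2268.
Trapped volume = 510.0 × 0.2268 = 115.67 mL.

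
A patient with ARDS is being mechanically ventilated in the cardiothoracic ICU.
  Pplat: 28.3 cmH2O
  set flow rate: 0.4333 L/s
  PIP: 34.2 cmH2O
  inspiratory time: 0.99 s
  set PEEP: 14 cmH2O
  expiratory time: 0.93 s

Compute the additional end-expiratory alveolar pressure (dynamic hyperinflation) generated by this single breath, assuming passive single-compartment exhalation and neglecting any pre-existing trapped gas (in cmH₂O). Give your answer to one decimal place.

Vt = flow × Ti = 0.4333 L/s × 0.99 s × 1000 mL/L = 428.97 mL.
R = (PIP − Pplat)/V̇ = (34.2 − 28.3) / 0.4333 = 5.9/0.4333 = 13.616 cmH2O·s/L.
C = Vt/(Pplat − PEEP) = 428.97 / (28.3 − 14) = 428.97/14.3 = 29.998 mL/cmH2O.
τ = R × C = 13.616 × 0.03 L/cmH2O = 0.4085 s.
Fraction remaining = e^(−Te/τ) = e^(−0.93/0.4085) = 0.1026; trapped volume = 428.97 × 0.1026 = 44.012 mL.
Additional alveolar pressure from trapping ≈ V_trapped / C = 44.012 / 29.998 = 1.467 cmH2O.

1.5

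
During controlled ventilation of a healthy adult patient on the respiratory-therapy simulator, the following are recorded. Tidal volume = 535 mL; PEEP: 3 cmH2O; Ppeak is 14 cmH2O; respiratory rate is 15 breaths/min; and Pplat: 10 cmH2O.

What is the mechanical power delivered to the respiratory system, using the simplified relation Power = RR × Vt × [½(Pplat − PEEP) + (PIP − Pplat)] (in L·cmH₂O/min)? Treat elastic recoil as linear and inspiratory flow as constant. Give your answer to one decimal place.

Per-breath work = Vt × [½(Pplat−PEEP) + (PIP−Pplat)] = 0.535 × [0.5×7.0 + 4.0] = 0.535 × 7.5 = 4.013 L·cmH2O.
Power = 15 × 4.013 = 60.195 L·cmH2O/min.

60.2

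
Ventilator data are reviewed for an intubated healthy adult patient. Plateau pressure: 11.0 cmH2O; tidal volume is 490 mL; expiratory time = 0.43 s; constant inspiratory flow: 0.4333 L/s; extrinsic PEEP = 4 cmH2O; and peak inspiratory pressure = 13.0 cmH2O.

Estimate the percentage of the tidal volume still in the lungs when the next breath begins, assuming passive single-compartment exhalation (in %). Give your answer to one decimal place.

R = (PIP − Pplat)/V̇ = (13.0 − 11.0) / 0.4333 = 2.0/0.4333 = 4.616 cmH2O·s/L.
C = Vt/(Pplat − PEEP) = 490.0 / (11.0 − 4) = 490.0/7.0 = 70.0 mL/cmH2O.
τ = R × C = 4.616 × 0.07 L/cmH2O = 0.3231 s.
Fraction remaining at end-expiration = e^(−Te/τ) = e^(−0.43/0.3231) = 0.2643 → 26.43%.

26.4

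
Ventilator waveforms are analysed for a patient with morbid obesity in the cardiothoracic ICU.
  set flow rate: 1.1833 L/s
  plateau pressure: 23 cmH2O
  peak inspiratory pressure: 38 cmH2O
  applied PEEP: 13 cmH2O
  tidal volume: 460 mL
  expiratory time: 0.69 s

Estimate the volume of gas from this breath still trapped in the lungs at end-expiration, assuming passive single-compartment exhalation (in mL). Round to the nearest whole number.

141

R = (PIP − Pplat)/V̇ = (38 − 23) / 1.1833 = 15.0/1.1833 = 12.676 cmH2O·s/L.
C = Vt/(Pplat − PEEP) = 460.0 / (23 − 13) = 460.0/10.0 = 46.0 mL/cmH2O.
τ = R × C = 12.676 × 0.046 L/cmH2O = 0.5831 s.
Fraction remaining = e^(−Te/τ) = e^(−0.69/0.5831) = 0.3063.
Trapped volume = 460.0 × 0.3063 = 140.9 mL.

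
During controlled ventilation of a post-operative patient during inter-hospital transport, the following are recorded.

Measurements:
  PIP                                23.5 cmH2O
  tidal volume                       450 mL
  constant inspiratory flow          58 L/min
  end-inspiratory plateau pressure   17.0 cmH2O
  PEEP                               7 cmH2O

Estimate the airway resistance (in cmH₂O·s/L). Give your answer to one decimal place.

6.7

Flow: 58 L/min ÷ 60 = 0.9667 L/s.
Raw = (PIP − Pplat) / flow = (23.5 − 17.0) / 0.9667 = 6.5 / 0.9667 = 6.724 cmH2O·s/L.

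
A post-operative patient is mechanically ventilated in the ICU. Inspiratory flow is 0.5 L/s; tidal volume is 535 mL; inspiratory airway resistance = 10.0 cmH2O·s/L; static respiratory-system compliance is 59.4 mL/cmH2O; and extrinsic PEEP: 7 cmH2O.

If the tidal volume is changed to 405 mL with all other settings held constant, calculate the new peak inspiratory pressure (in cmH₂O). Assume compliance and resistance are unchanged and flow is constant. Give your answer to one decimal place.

18.8

PIP = Vt/C + R·V̇ + PEEP (constant-flow equation of motion).
Only the elastic term changes: ΔPIP = ΔVt / C = (405 − 535) / 59.4 = -2.189 cmH2O.
Original PIP = 535/59.4 + 10.0×0.5 + 7 = 21.007 cmH2O; new PIP = 21.007 + (-2.189) = 18.818 cmH2O.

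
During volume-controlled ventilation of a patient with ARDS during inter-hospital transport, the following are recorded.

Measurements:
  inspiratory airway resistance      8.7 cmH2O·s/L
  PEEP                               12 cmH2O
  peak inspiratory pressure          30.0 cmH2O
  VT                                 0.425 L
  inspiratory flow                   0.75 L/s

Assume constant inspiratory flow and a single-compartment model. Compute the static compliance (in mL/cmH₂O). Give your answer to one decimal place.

37.0

Equation of motion (constant flow): PIP = Vt/C + R·V̇ + PEEP.
Vt/C = PIP − R·V̇ − PEEP = 30.0 − 8.7×0.75 − 12 = 30.0 − 6.525 − 12 = 11.475 cmH2O.
C = Vt / 11.475 = 425 / 11.475 = 37.037 mL/cmH2O.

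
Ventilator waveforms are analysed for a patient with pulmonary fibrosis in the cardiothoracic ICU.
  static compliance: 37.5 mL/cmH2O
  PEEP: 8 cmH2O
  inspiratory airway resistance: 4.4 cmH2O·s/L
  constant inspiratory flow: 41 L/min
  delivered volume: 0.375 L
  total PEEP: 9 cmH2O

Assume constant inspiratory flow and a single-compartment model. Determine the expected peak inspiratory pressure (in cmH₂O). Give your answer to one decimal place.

Flow: 41 L/min ÷ 60 = 0.6833 L/s.
Total PEEP = 9 cmH2O (set 8 + intrinsic 1); this is the baseline alveolar pressure.
Equation of motion (constant flow): PIP = Vt/C + R·V̇ + PEEP.
PIP = 375/37.5 + 4.4×0.6833 + 9 = 10.0 + 3.007 + 9 = 22.007 cmH2O.

22.0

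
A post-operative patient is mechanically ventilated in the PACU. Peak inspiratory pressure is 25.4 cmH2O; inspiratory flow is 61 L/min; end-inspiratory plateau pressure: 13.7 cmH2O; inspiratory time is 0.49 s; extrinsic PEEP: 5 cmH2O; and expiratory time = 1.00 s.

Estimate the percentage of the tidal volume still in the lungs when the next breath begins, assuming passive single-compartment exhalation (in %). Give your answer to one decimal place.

Flow: 61 L/min ÷ 60 = 1.0167 L/s.
Vt = flow × Ti = 1.0167 L/s × 0.49 s × 1000 mL/L = 498.18 mL.
R = (PIP − Pplat)/V̇ = (25.4 − 13.7) / 1.0167 = 11.7/1.0167 = 11.508 cmH2O·s/L.
C = Vt/(Pplat − PEEP) = 498.18 / (13.7 − 5) = 498.18/8.7 = 57.262 mL/cmH2O.
τ = R × C = 11.508 × 0.05726 L/cmH2O = 0.6589 s.
Fraction remaining at end-expiration = e^(−Te/τ) = e^(−1.00/0.6589) = 0.2192 → 21.92%.

21.9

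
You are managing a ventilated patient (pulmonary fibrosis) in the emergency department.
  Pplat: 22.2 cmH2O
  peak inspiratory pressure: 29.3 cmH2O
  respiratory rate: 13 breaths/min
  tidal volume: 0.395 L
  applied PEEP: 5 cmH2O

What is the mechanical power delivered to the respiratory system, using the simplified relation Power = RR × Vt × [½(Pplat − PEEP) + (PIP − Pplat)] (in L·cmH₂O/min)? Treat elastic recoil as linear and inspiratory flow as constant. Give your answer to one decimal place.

80.6

Per-breath work = Vt × [½(Pplat−PEEP) + (PIP−Pplat)] = 0.395 × [0.5×17.2 + 7.1] = 0.395 × 15.7 = 6.202 L·cmH2O.
Power = 13 × 6.202 = 80.626 L·cmH2O/min.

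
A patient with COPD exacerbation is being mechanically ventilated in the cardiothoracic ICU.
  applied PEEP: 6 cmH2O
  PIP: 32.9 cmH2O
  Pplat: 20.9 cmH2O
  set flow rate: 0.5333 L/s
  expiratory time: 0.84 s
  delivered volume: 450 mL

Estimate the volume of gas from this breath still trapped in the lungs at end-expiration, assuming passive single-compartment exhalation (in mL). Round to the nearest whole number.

131

R = (PIP − Pplat)/V̇ = (32.9 − 20.9) / 0.5333 = 12.0/0.5333 = 22.501 cmH2O·s/L.
C = Vt/(Pplat − PEEP) = 450.0 / (20.9 − 6) = 450.0/14.9 = 30.201 mL/cmH2O.
τ = R × C = 22.501 × 0.0302 L/cmH2O = 0.6795 s.
Fraction remaining = e^(−Te/τ) = e^(−0.84/0.6795) = 0.2905.
Trapped volume = 450.0 × 0.2905 = 130.73 mL.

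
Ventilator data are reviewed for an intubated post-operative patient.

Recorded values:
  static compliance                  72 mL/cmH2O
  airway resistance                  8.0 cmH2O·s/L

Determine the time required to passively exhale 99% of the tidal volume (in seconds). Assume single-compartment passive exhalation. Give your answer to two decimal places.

τ = R × C = 8.0 × 72 mL/cmH2O = 8.0 × 0.072 L/cmH2O = 0.576 s.
Exhaled fraction f = 1 − e^(−t/τ) → t = −τ·ln(1 − f) = −0.576·ln(0.01) = 2.653 s.

2.65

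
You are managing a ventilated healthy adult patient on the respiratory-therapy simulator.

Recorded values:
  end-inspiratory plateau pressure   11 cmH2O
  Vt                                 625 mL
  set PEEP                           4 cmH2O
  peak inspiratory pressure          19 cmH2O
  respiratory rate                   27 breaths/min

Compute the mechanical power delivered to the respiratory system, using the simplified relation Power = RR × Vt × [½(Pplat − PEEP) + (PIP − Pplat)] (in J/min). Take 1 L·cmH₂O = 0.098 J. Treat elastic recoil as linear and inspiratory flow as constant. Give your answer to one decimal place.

Per-breath work = Vt × [½(Pplat−PEEP) + (PIP−Pplat)] = 0.625 × [0.5×7.0 + 8.0] = 0.625 × 11.5 = 7.188 L·cmH2O.
Power = 27 × 7.188 = 194.08 L·cmH2O/min.
× 0.098 J/(L·cmH2O) → 19.02 J/min.

19.0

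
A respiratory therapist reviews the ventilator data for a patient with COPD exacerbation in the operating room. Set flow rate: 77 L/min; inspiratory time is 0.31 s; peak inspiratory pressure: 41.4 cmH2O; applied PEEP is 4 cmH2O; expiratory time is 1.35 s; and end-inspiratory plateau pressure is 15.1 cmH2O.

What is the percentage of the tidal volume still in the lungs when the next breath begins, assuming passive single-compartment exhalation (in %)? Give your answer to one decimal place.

Flow: 77 L/min ÷ 60 = 1.2833 L/s.
Vt = flow × Ti = 1.2833 L/s × 0.31 s × 1000 mL/L = 397.82 mL.
R = (PIP − Pplat)/V̇ = (41.4 − 15.1) / 1.2833 = 26.3/1.2833 = 20.494 cmH2O·s/L.
C = Vt/(Pplat − PEEP) = 397.82 / (15.1 − 4) = 397.82/11.1 = 35.84 mL/cmH2O.
τ = R × C = 20.494 × 0.03584 L/cmH2O = 0.7345 s.
Fraction remaining at end-expiration = e^(−Te/τ) = e^(−1.35/0.7345) = 0.1591 → 15.91%.

15.9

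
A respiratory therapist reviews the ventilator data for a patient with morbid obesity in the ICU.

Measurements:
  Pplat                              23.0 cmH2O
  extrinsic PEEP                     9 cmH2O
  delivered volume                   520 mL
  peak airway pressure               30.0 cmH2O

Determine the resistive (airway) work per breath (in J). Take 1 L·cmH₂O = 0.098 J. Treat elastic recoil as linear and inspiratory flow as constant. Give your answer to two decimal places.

0.36

With constant inspiratory flow the resistive pressure is constant at PIP − Pplat = 30.0 − 23.0 = 7.0 cmH2O, so resistive work = 7.0 × 0.520 = 3.64 L·cmH2O.
× 0.098 J/(L·cmH2O) → 0.3567 J.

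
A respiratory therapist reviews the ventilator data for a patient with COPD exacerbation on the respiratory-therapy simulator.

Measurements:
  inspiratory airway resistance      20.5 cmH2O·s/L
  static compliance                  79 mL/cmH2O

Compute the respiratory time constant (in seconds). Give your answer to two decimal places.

1.62

τ = R × C = 20.5 × 79 mL/cmH2O = 20.5 × 0.079 L/cmH2O = 1.62 s.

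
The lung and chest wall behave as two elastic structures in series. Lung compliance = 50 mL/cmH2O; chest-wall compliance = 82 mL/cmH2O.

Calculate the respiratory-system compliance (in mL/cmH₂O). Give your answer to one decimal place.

Lung and chest wall are elastances in series: 1/Crs = 1/CL + 1/Ccw.
1/Crs = 1/50 + 1/82 = 0.0322.
Crs = 31.056 mL/cmH2O.

31.1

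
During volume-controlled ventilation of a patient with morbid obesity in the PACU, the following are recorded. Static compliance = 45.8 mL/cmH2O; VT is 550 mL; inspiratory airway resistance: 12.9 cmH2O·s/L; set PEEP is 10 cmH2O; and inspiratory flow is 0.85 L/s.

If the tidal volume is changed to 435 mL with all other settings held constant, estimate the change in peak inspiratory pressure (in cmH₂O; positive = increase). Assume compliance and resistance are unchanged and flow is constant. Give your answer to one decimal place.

PIP = Vt/C + R·V̇ + PEEP (constant-flow equation of motion).
Only the elastic term changes: ΔPIP = ΔVt / C = (435 − 550) / 45.8 = -2.511 cmH2O.

-2.5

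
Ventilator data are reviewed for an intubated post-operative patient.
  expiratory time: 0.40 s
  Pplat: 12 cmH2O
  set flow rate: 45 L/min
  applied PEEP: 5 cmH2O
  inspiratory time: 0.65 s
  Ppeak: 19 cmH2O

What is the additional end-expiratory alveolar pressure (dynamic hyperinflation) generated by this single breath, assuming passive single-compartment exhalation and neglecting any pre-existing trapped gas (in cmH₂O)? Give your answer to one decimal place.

Flow: 45 L/min ÷ 60 = 0.75 L/s.
Vt = flow × Ti = 0.75 L/s × 0.65 s × 1000 mL/L = 487.5 mL.
R = (PIP − Pplat)/V̇ = (19 − 12) / 0.75 = 7.0/0.75 = 9.333 cmH2O·s/L.
C = Vt/(Pplat − PEEP) = 487.5 / (12 − 5) = 487.5/7.0 = 69.643 mL/cmH2O.
τ = R × C = 9.333 × 0.06964 L/cmH2O = 0.65 s.
Fraction remaining = e^(−Te/τ) = e^(−0.40/0.65) = 0.5404; trapped volume = 487.5 × 0.5404 = 263.45 mL.
Additional alveolar pressure from trapping ≈ V_trapped / C = 263.45 / 69.643 = 3.783 cmH2O.

3.8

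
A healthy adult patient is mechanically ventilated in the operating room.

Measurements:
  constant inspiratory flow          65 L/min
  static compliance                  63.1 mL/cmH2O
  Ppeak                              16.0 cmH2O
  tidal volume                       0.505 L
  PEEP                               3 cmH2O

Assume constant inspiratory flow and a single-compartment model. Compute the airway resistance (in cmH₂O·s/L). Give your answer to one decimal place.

4.6

Flow: 65 L/min ÷ 60 = 1.0833 L/s.
Equation of motion (constant flow): PIP = Vt/C + R·V̇ + PEEP.
R·V̇ = PIP − Vt/C − PEEP = 16.0 − 505/63.1 − 3 = 16.0 − 8.003 − 3 = 4.997 cmH2O.
R = 4.997 / 1.0833 = 4.613 cmH2O·s/L.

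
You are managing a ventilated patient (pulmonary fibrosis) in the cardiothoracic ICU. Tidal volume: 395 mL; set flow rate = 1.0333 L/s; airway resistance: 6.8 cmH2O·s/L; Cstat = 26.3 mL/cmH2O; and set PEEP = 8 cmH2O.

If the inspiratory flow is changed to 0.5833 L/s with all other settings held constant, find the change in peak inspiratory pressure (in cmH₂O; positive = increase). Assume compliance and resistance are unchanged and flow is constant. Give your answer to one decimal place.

PIP = Vt/C + R·V̇ + PEEP (constant-flow equation of motion).
Only the resistive term changes: ΔPIP = R × ΔV̇ = 6.8 × (0.5833 − 1.0333) = 6.8 × -0.45 = -3.06 cmH2O.

-3.1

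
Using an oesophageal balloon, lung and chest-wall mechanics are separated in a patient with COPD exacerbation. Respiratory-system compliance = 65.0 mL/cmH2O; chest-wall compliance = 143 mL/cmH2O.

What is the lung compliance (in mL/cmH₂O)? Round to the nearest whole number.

119

1/CL = 1/Crs − 1/Ccw.
1/CL = 1/65.0 − 1/143 = 0.008392.
CL = 119.16 mL/cmH2O.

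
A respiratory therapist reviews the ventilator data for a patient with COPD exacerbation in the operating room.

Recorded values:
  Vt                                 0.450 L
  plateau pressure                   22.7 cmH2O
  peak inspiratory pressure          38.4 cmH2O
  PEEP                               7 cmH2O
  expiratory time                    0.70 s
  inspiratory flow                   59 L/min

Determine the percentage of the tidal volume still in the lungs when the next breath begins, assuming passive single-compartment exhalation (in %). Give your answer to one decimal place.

21.7

Flow: 59 L/min ÷ 60 = 0.9833 L/s.
R = (PIP − Pplat)/V̇ = (38.4 − 22.7) / 0.9833 = 15.7/0.9833 = 15.967 cmH2O·s/L.
C = Vt/(Pplat − PEEP) = 450.0 / (22.7 − 7) = 450.0/15.7 = 28.662 mL/cmH2O.
τ = R × C = 15.967 × 0.02866 L/cmH2O = 0.4576 s.
Fraction remaining at end-expiration = e^(−Te/τ) = e^(−0.70/0.4576) = 0.2166 → 21.66%.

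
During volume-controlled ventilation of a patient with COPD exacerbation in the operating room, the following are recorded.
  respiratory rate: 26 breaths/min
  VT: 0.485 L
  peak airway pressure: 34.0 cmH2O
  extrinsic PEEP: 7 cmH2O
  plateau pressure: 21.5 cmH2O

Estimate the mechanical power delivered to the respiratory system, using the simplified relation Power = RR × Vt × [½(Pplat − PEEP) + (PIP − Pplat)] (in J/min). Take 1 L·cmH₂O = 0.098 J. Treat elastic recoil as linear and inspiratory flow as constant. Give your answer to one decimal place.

Per-breath work = Vt × [½(Pplat−PEEP) + (PIP−Pplat)] = 0.485 × [0.5×14.5 + 12.5] = 0.485 × 19.75 = 9.579 L·cmH2O.
Power = 26 × 9.579 = 249.05 L·cmH2O/min.
× 0.098 J/(L·cmH2O) → 24.407 J/min.

24.4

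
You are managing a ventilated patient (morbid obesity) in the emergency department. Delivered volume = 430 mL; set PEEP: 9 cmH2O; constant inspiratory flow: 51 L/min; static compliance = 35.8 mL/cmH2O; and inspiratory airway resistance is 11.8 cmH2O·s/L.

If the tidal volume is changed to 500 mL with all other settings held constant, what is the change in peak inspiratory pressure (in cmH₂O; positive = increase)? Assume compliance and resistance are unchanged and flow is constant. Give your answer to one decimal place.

2.0

PIP = Vt/C + R·V̇ + PEEP (constant-flow equation of motion).
Only the elastic term changes: ΔPIP = ΔVt / C = (500 − 430) / 35.8 = 1.955 cmH2O.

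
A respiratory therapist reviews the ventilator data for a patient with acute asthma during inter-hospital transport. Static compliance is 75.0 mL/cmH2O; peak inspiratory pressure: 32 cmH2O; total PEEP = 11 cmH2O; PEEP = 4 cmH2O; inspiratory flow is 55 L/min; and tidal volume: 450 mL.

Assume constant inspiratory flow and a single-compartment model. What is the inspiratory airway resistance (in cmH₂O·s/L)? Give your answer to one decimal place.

16.4

Flow: 55 L/min ÷ 60 = 0.9167 L/s.
Total PEEP = 11 cmH2O (set 4 + intrinsic 7); this is the baseline alveolar pressure.
Equation of motion (constant flow): PIP = Vt/C + R·V̇ + PEEP.
R·V̇ = PIP − Vt/C − PEEP = 32 − 450/75.0 − 11 = 32 − 6.0 − 11 = 15.0 cmH2O.
R = 15.0 / 0.9167 = 16.363 cmH2O·s/L.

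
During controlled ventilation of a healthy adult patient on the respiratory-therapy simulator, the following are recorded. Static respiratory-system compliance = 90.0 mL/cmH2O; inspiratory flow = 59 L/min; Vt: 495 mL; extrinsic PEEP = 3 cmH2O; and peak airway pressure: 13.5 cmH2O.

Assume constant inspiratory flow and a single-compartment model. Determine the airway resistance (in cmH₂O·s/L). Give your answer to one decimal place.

Flow: 59 L/min ÷ 60 = 0.9833 L/s.
Equation of motion (constant flow): PIP = Vt/C + R·V̇ + PEEP.
R·V̇ = PIP − Vt/C − PEEP = 13.5 − 495/90.0 − 3 = 13.5 − 5.5 − 3 = 5.0 cmH2O.
R = 5.0 / 0.9833 = 5.085 cmH2O·s/L.

5.1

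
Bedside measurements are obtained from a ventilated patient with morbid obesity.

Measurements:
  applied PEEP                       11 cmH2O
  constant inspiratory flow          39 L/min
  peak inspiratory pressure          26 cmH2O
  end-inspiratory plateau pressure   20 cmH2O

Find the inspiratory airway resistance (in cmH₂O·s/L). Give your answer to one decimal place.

9.2

Flow: 39 L/min ÷ 60 = 0.65 L/s.
Raw = (PIP − Pplat) / flow = (26 − 20) / 0.65 = 6.0 / 0.65 = 9.231 cmH2O·s/L.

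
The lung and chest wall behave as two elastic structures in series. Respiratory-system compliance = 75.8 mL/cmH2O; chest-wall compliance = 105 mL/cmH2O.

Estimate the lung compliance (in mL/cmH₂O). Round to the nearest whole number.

1/CL = 1/Crs − 1/Ccw.
1/CL = 1/75.8 − 1/105 = 0.003669.
CL = 272.55 mL/cmH2O.

273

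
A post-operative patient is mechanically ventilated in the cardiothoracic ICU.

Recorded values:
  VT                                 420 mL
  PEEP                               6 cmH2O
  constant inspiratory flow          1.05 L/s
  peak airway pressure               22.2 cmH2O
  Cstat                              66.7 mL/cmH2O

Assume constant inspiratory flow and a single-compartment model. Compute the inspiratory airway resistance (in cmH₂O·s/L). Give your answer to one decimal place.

9.4

Equation of motion (constant flow): PIP = Vt/C + R·V̇ + PEEP.
R·V̇ = PIP − Vt/C − PEEP = 22.2 − 420/66.7 − 6 = 22.2 − 6.297 − 6 = 9.903 cmH2O.
R = 9.903 / 1.05 = 9.431 cmH2O·s/L.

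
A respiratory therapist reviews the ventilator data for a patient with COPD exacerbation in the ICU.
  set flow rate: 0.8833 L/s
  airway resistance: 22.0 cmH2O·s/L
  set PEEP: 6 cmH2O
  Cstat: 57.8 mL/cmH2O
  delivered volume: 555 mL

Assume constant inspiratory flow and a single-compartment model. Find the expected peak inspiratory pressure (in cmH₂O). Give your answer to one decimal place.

Equation of motion (constant flow): PIP = Vt/C + R·V̇ + PEEP.
PIP = 555/57.8 + 22.0×0.8833 + 6 = 9.602 + 19.433 + 6 = 35.035 cmH2O.

35.0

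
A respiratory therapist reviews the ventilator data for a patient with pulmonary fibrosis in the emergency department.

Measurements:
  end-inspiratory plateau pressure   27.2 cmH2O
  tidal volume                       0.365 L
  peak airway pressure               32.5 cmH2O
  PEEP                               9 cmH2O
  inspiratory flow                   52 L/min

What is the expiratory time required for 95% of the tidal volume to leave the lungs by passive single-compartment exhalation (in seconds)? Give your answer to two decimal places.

0.37

Flow: 52 L/min ÷ 60 = 0.8667 L/s.
R = (PIP − Pplat)/V̇ = (32.5 − 27.2) / 0.8667 = 5.3/0.8667 = 6.115 cmH2O·s/L.
C = Vt/(Pplat − PEEP) = 365.0 / (27.2 − 9) = 365.0/18.2 = 20.055 mL/cmH2O.
τ = R × C = 6.115 × 0.02006 L/cmH2O = 0.1227 s.
t = −τ·ln(1 − 0.95) = −0.1227·ln(0.05) = 0.3676 s.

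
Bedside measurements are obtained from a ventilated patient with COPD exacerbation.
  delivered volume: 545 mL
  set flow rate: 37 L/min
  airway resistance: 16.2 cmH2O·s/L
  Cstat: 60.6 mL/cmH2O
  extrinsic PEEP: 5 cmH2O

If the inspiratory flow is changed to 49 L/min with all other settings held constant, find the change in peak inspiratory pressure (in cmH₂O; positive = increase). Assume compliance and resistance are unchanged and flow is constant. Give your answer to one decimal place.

Flow: 37 L/min ÷ 60 = 0.6167 L/s.
New flow: 49 L/min ÷ 60 = 0.8167 L/s.
PIP = Vt/C + R·V̇ + PEEP (constant-flow equation of motion).
Only the resistive term changes: ΔPIP = R × ΔV̇ = 16.2 × (0.8167 − 0.6167) = 16.2 × 0.2 = 3.24 cmH2O.

3.2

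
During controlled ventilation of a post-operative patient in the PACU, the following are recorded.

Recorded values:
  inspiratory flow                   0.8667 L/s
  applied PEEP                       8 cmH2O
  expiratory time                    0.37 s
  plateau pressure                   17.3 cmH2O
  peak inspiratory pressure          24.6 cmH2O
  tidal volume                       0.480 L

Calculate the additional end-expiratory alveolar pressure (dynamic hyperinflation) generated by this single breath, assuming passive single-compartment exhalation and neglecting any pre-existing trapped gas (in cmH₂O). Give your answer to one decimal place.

R = (PIP − Pplat)/V̇ = (24.6 − 17.3) / 0.8667 = 7.3/0.8667 = 8.423 cmH2O·s/L.
C = Vt/(Pplat − PEEP) = 480.0 / (17.3 − 8) = 480.0/9.3 = 51.613 mL/cmH2O.
τ = R × C = 8.423 × 0.05161 L/cmH2O = 0.4347 s.
Fraction remaining = e^(−Te/τ) = e^(−0.37/0.4347) = 0.4269; trapped volume = 480.0 × 0.4269 = 204.91 mL.
Additional alveolar pressure from trapping ≈ V_trapped / C = 204.91 / 51.613 = 3.97 cmH2O.

4.0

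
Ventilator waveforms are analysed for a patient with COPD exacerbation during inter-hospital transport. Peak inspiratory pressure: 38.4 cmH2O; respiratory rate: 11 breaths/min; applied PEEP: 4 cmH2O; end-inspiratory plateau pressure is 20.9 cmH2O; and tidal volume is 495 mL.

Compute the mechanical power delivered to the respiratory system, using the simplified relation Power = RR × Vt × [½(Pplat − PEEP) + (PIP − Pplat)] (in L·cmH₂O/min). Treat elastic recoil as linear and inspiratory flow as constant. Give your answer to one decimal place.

Per-breath work = Vt × [½(Pplat−PEEP) + (PIP−Pplat)] = 0.495 × [0.5×16.9 + 17.5] = 0.495 × 25.95 = 12.845 L·cmH2O.
Power = 11 × 12.845 = 141.3 L·cmH2O/min.

141.3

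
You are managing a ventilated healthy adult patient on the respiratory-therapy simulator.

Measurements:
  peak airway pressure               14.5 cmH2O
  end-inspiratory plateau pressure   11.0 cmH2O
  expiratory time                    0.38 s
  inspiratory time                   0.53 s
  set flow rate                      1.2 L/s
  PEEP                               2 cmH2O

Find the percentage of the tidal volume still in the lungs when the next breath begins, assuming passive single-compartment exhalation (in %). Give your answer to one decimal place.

Vt = flow × Ti = 1.2 L/s × 0.53 s × 1000 mL/L = 636.0 mL.
R = (PIP − Pplat)/V̇ = (14.5 − 11.0) / 1.2 = 3.5/1.2 = 2.917 cmH2O·s/L.
C = Vt/(Pplat − PEEP) = 636.0 / (11.0 − 2) = 636.0/9.0 = 70.667 mL/cmH2O.
τ = R × C = 2.917 × 0.07067 L/cmH2O = 0.2061 s.
Fraction remaining at end-expiration = e^(−Te/τ) = e^(−0.38/0.2061) = 0.1582 → 15.82%.

15.8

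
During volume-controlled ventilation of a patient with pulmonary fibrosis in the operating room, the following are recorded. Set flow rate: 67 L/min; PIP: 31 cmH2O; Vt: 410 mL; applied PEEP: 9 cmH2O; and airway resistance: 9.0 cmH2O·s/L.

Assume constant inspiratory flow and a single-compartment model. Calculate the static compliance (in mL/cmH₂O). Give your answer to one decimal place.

Flow: 67 L/min ÷ 60 = 1.1167 L/s.
Equation of motion (constant flow): PIP = Vt/C + R·V̇ + PEEP.
Vt/C = PIP − R·V̇ − PEEP = 31 − 9.0×1.1167 − 9 = 31 − 10.05 − 9 = 11.95 cmH2O.
C = Vt / 11.95 = 410 / 11.95 = 34.31 mL/cmH2O.

34.3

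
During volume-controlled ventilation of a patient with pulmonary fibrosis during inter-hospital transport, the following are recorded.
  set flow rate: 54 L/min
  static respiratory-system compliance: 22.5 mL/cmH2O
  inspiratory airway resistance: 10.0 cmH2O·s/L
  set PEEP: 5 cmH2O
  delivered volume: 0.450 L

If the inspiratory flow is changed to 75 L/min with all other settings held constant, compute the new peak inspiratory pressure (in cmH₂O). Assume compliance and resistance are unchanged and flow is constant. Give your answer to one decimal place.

Flow: 54 L/min ÷ 60 = 0.9 L/s.
New flow: 75 L/min ÷ 60 = 1.25 L/s.
PIP = Vt/C + R·V̇ + PEEP (constant-flow equation of motion).
Only the resistive term changes: ΔPIP = R × ΔV̇ = 10.0 × (1.25 − 0.9) = 10.0 × 0.35 = 3.5 cmH2O.
Original PIP = 450/22.5 + 10.0×0.9 + 5 = 34.0 cmH2O; new PIP = 34.0 + (3.5) = 37.5 cmH2O.

37.5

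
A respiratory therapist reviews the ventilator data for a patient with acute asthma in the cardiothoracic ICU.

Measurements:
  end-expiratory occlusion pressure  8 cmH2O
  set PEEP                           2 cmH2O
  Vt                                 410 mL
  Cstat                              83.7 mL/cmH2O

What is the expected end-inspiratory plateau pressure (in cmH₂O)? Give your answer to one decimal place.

12.9

End-expiratory occlusion gives total PEEP = 8 cmH2O (intrinsic PEEP = 8 − 2 = 6). Use total PEEP for the elastic gradient.
Pplat = PEEPtotal + Vt / Cstat = 8 + 410 / 83.7 = 8 + 4.898 = 12.898 cmH2O.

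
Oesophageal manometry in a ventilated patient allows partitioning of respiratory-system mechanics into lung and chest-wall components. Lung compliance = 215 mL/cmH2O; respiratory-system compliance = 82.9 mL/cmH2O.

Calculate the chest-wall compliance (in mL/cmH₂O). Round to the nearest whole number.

1/Ccw = 1/Crs − 1/CL.
1/Ccw = 1/82.9 − 1/215 = 0.007412.
Ccw = 134.92 mL/cmH2O.

135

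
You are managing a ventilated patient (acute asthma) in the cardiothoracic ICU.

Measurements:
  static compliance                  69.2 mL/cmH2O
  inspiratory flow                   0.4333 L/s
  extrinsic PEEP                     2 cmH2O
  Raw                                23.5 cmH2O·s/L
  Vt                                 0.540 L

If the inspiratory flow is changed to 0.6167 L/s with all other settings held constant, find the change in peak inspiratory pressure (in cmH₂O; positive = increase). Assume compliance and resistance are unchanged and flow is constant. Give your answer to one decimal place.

4.3

PIP = Vt/C + R·V̇ + PEEP (constant-flow equation of motion).
Only the resistive term changes: ΔPIP = R × ΔV̇ = 23.5 × (0.6167 − 0.4333) = 23.5 × 0.1834 = 4.31 cmH2O.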